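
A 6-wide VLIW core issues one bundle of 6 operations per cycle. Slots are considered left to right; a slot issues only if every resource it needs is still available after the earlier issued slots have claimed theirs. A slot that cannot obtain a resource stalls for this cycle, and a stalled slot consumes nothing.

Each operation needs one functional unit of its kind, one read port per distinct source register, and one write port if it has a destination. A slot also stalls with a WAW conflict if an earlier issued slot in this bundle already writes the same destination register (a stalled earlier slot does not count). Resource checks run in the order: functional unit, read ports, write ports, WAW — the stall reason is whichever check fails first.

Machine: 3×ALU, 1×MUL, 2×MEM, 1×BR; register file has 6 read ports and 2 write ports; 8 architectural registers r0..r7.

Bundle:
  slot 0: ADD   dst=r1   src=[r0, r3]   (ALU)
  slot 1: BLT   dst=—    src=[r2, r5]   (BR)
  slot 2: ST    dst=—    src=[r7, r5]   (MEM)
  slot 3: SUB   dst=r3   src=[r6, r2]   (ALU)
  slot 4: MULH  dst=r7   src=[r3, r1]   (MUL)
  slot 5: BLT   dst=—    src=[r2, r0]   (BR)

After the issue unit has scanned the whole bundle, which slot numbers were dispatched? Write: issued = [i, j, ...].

  0. ALU→r1 ⇒ go  {2A/1Mu/2Ld/1B | 4r 1w}
  1. BR ⇒ go  {2A/1Mu/2Ld/0B | 2r 1w}
  2. MEM ⇒ go  {2A/1Mu/1Ld/0B | 0r 1w}
  3. ALU→r3 ⇒ no(RD_PORT)  {2A/1Mu/1Ld/0B | 0r 1w}
  4. MUL→r7 ⇒ no(RD_PORT)  {2A/1Mu/1Ld/0B | 0r 1w}
  5. BR ⇒ no(FU)  {2A/1Mu/1Ld/0B | 0r 1w}

issued = [0, 1, 2]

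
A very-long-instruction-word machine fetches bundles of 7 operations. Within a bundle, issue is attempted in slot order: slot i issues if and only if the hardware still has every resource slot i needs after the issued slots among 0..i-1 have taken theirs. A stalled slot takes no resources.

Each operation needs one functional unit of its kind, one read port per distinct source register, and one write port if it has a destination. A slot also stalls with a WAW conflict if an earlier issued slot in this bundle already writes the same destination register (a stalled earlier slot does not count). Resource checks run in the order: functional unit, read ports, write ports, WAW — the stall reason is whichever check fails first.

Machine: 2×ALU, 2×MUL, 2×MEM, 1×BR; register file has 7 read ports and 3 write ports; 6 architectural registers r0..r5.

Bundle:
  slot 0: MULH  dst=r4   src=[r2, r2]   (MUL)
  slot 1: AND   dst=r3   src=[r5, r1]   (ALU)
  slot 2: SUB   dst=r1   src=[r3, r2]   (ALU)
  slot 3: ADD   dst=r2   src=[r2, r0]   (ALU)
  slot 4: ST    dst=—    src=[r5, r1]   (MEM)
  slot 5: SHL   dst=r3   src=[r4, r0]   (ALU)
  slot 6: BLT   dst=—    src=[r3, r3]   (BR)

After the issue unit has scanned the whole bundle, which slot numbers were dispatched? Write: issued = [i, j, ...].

issued = [0, 1, 2, 4]

slot 0 (MUL): ISSUE — free A2,Mu1,Ld2,B1 rp6 wp2
slot 1 (ALU): ISSUE — free A1,Mu1,Ld2,B1 rp4 wp1
slot 2 (ALU): ISSUE — free A0,Mu1,Ld2,B1 rp2 wp0
slot 3 (ALU): stall FU — free A0,Mu1,Ld2,B1 rp2 wp0
slot 4 (MEM): ISSUE — free A0,Mu1,Ld1,B1 rp0 wp0
slot 5 (ALU): stall FU — free A0,Mu1,Ld1,B1 rp0 wp0
slot 6 (BR): stall RD_PORT — free A0,Mu1,Ld1,B1 rp0 wp0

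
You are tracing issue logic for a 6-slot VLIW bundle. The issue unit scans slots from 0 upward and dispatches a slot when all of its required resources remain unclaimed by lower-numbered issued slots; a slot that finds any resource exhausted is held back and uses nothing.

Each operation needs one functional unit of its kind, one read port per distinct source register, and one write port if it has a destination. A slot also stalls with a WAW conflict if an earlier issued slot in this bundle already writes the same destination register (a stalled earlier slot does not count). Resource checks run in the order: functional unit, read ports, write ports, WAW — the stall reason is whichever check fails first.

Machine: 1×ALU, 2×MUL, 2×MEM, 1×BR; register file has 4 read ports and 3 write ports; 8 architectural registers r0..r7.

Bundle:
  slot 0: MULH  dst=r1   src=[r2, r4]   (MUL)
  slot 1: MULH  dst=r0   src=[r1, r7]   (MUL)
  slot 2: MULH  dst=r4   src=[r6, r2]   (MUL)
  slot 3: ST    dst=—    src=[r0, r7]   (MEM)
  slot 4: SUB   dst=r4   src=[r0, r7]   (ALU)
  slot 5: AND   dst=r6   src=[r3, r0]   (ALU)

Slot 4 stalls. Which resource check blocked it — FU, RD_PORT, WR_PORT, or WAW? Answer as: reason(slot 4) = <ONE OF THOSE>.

[0] MUL needs rd=2 wr=1: ok; after: ALU=1 MUL=1 MEM=2 BR=1, R=2, W=2
[1] MUL needs rd=2 wr=1: ok; after: ALU=1 MUL=0 MEM=2 BR=1, R=0, W=1
[2] MUL needs rd=2 wr=1: FU; after: ALU=1 MUL=0 MEM=2 BR=1, R=0, W=1
[3] MEM needs rd=2 wr=0: RD_PORT; after: ALU=1 MUL=0 MEM=2 BR=1, R=0, W=1
[4] ALU needs rd=2 wr=1: RD_PORT; after: ALU=1 MUL=0 MEM=2 BR=1, R=0, W=1
[5] ALU needs rd=2 wr=1: RD_PORT; after: ALU=1 MUL=0 MEM=2 BR=1, R=0, W=1

reason(slot 4) = RD_PORT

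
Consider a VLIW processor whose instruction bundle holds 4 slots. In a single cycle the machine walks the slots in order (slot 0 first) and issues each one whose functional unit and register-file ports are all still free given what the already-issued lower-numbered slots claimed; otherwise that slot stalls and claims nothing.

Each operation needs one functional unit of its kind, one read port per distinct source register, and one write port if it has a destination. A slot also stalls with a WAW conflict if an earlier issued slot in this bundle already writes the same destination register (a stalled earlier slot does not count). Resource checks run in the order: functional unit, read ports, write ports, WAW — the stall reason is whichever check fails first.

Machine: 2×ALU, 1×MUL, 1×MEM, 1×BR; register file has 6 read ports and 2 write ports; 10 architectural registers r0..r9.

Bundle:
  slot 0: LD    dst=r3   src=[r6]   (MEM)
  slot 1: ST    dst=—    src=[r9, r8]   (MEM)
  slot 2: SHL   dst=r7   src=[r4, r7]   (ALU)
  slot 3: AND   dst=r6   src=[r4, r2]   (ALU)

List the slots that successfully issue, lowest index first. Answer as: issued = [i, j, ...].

slot 0 (MEM): ISSUE — free A2,Mu1,Ld0,B1 rp5 wp1
slot 1 (MEM): stall FU — free A2,Mu1,Ld0,B1 rp5 wp1
slot 2 (ALU): ISSUE — free A1,Mu1,Ld0,B1 rp3 wp0
slot 3 (ALU): stall WR_PORT — free A1,Mu1,Ld0,B1 rp3 wp0

issued = [0, 2]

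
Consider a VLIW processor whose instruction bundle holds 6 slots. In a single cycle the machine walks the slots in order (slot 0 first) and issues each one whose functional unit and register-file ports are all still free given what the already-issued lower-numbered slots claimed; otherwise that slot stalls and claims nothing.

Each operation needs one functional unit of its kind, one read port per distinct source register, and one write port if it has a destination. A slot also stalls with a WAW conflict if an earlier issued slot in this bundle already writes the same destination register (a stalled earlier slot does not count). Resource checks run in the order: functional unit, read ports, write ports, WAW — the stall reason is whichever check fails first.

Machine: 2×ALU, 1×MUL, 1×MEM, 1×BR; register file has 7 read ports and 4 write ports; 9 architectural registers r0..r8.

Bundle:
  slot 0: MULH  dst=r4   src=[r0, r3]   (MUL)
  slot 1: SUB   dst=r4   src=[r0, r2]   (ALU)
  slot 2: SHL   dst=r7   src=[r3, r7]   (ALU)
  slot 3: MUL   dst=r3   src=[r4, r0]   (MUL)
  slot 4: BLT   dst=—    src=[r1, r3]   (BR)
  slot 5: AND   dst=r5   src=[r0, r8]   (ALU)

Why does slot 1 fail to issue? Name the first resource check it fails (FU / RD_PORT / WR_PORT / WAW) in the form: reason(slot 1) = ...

slot 0 (MUL): ISSUE — free A2,Mu0,Ld1,B1 rp5 wp3
slot 1 (ALU): stall WAW — free A2,Mu0,Ld1,B1 rp5 wp3
slot 2 (ALU): ISSUE — free A1,Mu0,Ld1,B1 rp3 wp2
slot 3 (MUL): stall FU — free A1,Mu0,Ld1,B1 rp3 wp2
slot 4 (BR): ISSUE — free A1,Mu0,Ld1,B0 rp1 wp2
slot 5 (ALU): stall RD_PORT — free A1,Mu0,Ld1,B0 rp1 wp2

reason(slot 1) = WAW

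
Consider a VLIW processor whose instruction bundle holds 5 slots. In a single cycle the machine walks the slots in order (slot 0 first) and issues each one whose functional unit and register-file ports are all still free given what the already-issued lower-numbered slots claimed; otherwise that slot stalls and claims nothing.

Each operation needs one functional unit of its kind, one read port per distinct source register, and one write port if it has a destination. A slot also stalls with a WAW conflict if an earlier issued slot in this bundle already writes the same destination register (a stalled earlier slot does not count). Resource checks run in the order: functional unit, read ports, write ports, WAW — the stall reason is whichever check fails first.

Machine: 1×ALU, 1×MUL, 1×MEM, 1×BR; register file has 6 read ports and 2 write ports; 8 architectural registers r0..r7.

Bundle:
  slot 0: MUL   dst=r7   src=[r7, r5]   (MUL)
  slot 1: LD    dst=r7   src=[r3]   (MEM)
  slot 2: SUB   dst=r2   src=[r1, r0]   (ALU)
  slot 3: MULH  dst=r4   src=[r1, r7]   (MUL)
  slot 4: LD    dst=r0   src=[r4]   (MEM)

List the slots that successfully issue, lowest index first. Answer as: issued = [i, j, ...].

issued = [0, 2]

(0) want 1×MUL +2rd +1wr — yes → AL1|MU0|ME1|BR1|rd4|wr1
(1) want 1×MEM +1rd +1wr — WAW → AL1|MU0|ME1|BR1|rd4|wr1
(2) want 1×ALU +2rd +1wr — yes → AL0|MU0|ME1|BR1|rd2|wr0
(3) want 1×MUL +2rd +1wr — FU → AL0|MU0|ME1|BR1|rd2|wr0
(4) want 1×MEM +1rd +1wr — WR_PORT → AL0|MU0|ME1|BR1|rd2|wr0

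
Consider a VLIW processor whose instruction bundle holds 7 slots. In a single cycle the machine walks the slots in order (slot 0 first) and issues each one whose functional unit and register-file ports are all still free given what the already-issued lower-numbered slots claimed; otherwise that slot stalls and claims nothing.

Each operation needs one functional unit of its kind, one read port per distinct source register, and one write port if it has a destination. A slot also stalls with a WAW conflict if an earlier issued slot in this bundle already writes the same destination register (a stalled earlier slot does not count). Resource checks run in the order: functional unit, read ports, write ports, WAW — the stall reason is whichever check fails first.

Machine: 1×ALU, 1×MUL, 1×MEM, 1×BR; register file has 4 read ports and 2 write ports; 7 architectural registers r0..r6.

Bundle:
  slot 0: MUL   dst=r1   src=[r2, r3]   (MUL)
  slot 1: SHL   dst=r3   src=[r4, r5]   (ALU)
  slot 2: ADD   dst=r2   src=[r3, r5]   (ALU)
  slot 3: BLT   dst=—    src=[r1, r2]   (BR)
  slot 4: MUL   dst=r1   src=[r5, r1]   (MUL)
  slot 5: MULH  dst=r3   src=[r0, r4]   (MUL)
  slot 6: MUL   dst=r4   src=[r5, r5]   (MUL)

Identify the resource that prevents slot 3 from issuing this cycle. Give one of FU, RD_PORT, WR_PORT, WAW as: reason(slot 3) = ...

reason(slot 3) = RD_PORT

[0] MUL needs rd=2 wr=1: ok; after: ALU=1 MUL=0 MEM=1 BR=1, R=2, W=1
[1] ALU needs rd=2 wr=1: ok; after: ALU=0 MUL=0 MEM=1 BR=1, R=0, W=0
[2] ALU needs rd=2 wr=1: FU; after: ALU=0 MUL=0 MEM=1 BR=1, R=0, W=0
[3] BR needs rd=2 wr=0: RD_PORT; after: ALU=0 MUL=0 MEM=1 BR=1, R=0, W=0
[4] MUL needs rd=2 wr=1: FU; after: ALU=0 MUL=0 MEM=1 BR=1, R=0, W=0
[5] MUL needs rd=2 wr=1: FU; after: ALU=0 MUL=0 MEM=1 BR=1, R=0, W=0
[6] MUL needs rd=1 wr=1: FU; after: ALU=0 MUL=0 MEM=1 BR=1, R=0, W=0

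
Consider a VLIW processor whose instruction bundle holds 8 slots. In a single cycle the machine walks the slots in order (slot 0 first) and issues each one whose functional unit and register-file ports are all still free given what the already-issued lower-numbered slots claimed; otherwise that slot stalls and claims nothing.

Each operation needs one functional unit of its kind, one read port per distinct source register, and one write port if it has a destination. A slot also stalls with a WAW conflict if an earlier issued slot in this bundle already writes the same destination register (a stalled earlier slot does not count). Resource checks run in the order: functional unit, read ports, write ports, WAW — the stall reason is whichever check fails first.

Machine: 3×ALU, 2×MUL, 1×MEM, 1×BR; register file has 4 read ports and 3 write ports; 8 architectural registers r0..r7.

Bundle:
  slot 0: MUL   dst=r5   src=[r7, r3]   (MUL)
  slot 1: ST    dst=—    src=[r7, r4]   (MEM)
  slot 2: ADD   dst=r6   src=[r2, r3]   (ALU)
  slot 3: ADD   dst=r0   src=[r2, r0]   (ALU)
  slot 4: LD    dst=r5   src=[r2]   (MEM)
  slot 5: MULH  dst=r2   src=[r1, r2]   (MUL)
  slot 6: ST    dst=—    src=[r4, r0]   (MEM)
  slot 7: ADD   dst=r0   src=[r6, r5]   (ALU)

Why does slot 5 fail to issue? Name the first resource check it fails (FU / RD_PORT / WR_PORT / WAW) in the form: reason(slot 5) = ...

[0] MUL needs rd=2 wr=1: ok; after: ALU=3 MUL=1 MEM=1 BR=1, R=2, W=2
[1] MEM needs rd=2 wr=0: ok; after: ALU=3 MUL=1 MEM=0 BR=1, R=0, W=2
[2] ALU needs rd=2 wr=1: RD_PORT; after: ALU=3 MUL=1 MEM=0 BR=1, R=0, W=2
[3] ALU needs rd=2 wr=1: RD_PORT; after: ALU=3 MUL=1 MEM=0 BR=1, R=0, W=2
[4] MEM needs rd=1 wr=1: FU; after: ALU=3 MUL=1 MEM=0 BR=1, R=0, W=2
[5] MUL needs rd=2 wr=1: RD_PORT; after: ALU=3 MUL=1 MEM=0 BR=1, R=0, W=2
[6] MEM needs rd=2 wr=0: FU; after: ALU=3 MUL=1 MEM=0 BR=1, R=0, W=2
[7] ALU needs rd=2 wr=1: RD_PORT; after: ALU=3 MUL=1 MEM=0 BR=1, R=0, W=2

reason(slot 5) = RD_PORT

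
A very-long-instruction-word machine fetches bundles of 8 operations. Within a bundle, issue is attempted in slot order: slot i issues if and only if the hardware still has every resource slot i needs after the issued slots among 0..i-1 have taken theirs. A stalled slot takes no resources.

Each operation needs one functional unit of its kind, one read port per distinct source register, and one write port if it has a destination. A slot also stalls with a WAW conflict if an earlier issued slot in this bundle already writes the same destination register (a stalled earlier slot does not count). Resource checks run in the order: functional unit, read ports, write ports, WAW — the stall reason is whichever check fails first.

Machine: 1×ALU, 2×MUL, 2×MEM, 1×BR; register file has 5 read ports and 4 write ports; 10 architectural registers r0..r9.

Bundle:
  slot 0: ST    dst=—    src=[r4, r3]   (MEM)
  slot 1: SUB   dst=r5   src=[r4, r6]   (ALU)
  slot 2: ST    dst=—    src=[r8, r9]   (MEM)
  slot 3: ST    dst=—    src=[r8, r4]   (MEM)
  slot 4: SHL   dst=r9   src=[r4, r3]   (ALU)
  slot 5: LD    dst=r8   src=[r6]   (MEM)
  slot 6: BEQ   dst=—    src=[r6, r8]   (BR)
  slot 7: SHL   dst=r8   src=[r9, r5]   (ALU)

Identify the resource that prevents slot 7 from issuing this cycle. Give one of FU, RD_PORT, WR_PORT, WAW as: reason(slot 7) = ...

slot 0 (MEM): ISSUE — free A1,Mu2,Ld1,B1 rp3 wp4
slot 1 (ALU): ISSUE — free A0,Mu2,Ld1,B1 rp1 wp3
slot 2 (MEM): stall RD_PORT — free A0,Mu2,Ld1,B1 rp1 wp3
slot 3 (MEM): stall RD_PORT — free A0,Mu2,Ld1,B1 rp1 wp3
slot 4 (ALU): stall FU — free A0,Mu2,Ld1,B1 rp1 wp3
slot 5 (MEM): ISSUE — free A0,Mu2,Ld0,B1 rp0 wp2
slot 6 (BR): stall RD_PORT — free A0,Mu2,Ld0,B1 rp0 wp2
slot 7 (ALU): stall FU — free A0,Mu2,Ld0,B1 rp0 wp2

reason(slot 7) = FU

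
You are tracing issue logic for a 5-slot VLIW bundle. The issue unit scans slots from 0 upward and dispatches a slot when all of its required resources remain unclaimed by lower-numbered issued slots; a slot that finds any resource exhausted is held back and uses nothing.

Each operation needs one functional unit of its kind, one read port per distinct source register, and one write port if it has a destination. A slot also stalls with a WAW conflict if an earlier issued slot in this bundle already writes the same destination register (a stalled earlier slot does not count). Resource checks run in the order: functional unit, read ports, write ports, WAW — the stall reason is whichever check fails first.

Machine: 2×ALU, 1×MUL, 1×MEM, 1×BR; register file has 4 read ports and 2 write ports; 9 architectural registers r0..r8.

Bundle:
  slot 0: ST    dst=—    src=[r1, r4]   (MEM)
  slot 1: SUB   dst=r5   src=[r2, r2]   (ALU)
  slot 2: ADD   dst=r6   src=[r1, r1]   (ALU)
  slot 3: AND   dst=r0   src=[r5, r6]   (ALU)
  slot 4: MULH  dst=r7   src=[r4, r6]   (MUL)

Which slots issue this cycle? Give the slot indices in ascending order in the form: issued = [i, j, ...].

slot 0 (MEM): ISSUE — free A2,Mu1,Ld0,B1 rp2 wp2
slot 1 (ALU): ISSUE — free A1,Mu1,Ld0,B1 rp1 wp1
slot 2 (ALU): ISSUE — free A0,Mu1,Ld0,B1 rp0 wp0
slot 3 (ALU): stall FU — free A0,Mu1,Ld0,B1 rp0 wp0
slot 4 (MUL): stall RD_PORT — free A0,Mu1,Ld0,B1 rp0 wp0

issued = [0, 1, 2]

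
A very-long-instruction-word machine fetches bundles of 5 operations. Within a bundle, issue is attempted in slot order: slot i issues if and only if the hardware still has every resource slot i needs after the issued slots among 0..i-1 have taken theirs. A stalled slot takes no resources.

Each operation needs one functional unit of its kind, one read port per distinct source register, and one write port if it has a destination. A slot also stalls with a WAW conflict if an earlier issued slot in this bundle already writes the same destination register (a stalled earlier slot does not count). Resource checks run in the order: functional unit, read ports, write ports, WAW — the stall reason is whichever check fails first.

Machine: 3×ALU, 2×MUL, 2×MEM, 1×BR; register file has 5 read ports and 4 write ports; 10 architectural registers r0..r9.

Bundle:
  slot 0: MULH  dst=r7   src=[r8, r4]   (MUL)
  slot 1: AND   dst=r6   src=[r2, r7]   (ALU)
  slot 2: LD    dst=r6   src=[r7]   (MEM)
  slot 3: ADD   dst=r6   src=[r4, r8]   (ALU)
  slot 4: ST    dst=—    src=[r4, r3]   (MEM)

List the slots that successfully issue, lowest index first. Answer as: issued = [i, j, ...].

#0 MUL src=r8,r4 dispatched  <A:3 Mu:1 Ld:2 B:1 rd:3 wr:3>
#1 ALU src=r2,r7 dispatched  <A:2 Mu:1 Ld:2 B:1 rd:1 wr:2>
#2 MEM src=r7 held:WAW  <A:2 Mu:1 Ld:2 B:1 rd:1 wr:2>
#3 ALU src=r4,r8 held:RD_PORT  <A:2 Mu:1 Ld:2 B:1 rd:1 wr:2>
#4 MEM src=r4,r3 held:RD_PORT  <A:2 Mu:1 Ld:2 B:1 rd:1 wr:2>

issued = [0, 1]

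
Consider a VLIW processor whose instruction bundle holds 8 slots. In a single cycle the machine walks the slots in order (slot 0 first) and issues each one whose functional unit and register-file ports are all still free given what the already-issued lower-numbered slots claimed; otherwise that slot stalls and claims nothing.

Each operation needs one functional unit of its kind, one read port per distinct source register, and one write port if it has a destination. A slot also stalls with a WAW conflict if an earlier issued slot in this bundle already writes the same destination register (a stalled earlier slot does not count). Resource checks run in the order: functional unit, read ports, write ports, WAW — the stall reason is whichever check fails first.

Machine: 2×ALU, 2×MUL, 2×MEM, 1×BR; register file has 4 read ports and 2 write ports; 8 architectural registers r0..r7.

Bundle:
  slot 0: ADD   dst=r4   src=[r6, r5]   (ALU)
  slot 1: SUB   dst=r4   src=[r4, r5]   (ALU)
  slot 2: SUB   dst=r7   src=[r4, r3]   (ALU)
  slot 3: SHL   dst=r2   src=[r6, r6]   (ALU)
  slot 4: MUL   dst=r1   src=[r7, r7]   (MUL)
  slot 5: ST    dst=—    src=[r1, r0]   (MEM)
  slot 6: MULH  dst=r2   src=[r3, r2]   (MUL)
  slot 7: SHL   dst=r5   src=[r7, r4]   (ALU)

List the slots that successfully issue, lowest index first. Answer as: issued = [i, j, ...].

slot 0 (ALU): ISSUE — free A1,Mu2,Ld2,B1 rp2 wp1
slot 1 (ALU): stall WAW — free A1,Mu2,Ld2,B1 rp2 wp1
slot 2 (ALU): ISSUE — free A0,Mu2,Ld2,B1 rp0 wp0
slot 3 (ALU): stall FU — free A0,Mu2,Ld2,B1 rp0 wp0
slot 4 (MUL): stall RD_PORT — free A0,Mu2,Ld2,B1 rp0 wp0
slot 5 (MEM): stall RD_PORT — free A0,Mu2,Ld2,B1 rp0 wp0
slot 6 (MUL): stall RD_PORT — free A0,Mu2,Ld2,B1 rp0 wp0
slot 7 (ALU): stall FU — free A0,Mu2,Ld2,B1 rp0 wp0

issued = [0, 2]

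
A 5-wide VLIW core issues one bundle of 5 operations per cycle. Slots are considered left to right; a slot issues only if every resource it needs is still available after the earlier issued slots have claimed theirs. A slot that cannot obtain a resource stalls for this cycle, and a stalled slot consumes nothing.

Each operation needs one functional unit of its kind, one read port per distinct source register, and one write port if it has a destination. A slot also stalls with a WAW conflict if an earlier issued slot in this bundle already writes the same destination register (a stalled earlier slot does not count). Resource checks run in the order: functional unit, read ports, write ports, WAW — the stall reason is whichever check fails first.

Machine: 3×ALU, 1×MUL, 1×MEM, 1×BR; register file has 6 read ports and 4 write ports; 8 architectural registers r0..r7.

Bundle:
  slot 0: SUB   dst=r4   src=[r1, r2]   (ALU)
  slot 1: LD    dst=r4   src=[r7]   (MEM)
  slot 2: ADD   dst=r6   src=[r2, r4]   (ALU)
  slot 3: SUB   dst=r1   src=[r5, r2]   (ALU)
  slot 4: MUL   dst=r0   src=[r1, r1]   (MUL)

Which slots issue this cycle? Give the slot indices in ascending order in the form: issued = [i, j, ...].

(0) want 1×ALU +2rd +1wr — yes → AL2|MU1|ME1|BR1|rd4|wr3
(1) want 1×MEM +1rd +1wr — WAW → AL2|MU1|ME1|BR1|rd4|wr3
(2) want 1×ALU +2rd +1wr — yes → AL1|MU1|ME1|BR1|rd2|wr2
(3) want 1×ALU +2rd +1wr — yes → AL0|MU1|ME1|BR1|rd0|wr1
(4) want 1×MUL +1rd +1wr — RD_PORT → AL0|MU1|ME1|BR1|rd0|wr1

issued = [0, 2, 3]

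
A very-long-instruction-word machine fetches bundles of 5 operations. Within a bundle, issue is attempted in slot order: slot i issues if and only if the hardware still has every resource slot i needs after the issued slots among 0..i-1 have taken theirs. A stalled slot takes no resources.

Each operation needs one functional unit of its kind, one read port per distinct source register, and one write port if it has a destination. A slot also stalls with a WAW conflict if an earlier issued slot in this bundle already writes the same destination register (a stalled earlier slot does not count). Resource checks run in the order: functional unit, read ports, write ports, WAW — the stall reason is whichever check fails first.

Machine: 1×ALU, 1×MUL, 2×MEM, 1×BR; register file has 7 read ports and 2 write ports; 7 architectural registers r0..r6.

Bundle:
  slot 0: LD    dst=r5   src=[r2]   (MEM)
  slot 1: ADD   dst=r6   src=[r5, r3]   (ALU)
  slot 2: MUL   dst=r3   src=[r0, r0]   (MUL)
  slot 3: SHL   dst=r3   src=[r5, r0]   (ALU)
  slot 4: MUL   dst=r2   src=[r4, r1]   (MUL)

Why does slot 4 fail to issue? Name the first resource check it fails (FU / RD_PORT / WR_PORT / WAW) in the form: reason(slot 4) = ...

reason(slot 4) = WR_PORT

slot 0 (MEM): ISSUE — free A1,Mu1,Ld1,B1 rp6 wp1
slot 1 (ALU): ISSUE — free A0,Mu1,Ld1,B1 rp4 wp0
slot 2 (MUL): stall WR_PORT — free A0,Mu1,Ld1,B1 rp4 wp0
slot 3 (ALU): stall FU — free A0,Mu1,Ld1,B1 rp4 wp0
slot 4 (MUL): stall WR_PORT — free A0,Mu1,Ld1,B1 rp4 wp0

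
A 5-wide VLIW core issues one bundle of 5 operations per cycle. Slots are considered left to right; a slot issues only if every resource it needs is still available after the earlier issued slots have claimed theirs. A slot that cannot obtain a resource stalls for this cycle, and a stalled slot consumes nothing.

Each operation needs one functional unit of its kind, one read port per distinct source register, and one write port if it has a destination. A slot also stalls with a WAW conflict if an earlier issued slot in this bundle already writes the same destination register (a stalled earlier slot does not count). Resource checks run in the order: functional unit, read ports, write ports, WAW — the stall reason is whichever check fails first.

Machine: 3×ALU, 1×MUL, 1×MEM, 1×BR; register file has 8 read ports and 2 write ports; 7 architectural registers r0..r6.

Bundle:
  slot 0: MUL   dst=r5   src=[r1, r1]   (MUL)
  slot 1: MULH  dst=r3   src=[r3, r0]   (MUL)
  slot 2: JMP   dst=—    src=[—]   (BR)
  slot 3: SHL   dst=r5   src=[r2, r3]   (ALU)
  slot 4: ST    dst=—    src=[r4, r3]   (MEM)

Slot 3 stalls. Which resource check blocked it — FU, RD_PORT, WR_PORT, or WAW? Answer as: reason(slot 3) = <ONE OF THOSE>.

reason(slot 3) = WAW

[0] MUL needs rd=1 wr=1: ok; after: ALU=3 MUL=0 MEM=1 BR=1, R=7, W=1
[1] MUL needs rd=2 wr=1: FU; after: ALU=3 MUL=0 MEM=1 BR=1, R=7, W=1
[2] BR needs rd=0 wr=0: ok; after: ALU=3 MUL=0 MEM=1 BR=0, R=7, W=1
[3] ALU needs rd=2 wr=1: WAW; after: ALU=3 MUL=0 MEM=1 BR=0, R=7, W=1
[4] MEM needs rd=2 wr=0: ok; after: ALU=3 MUL=0 MEM=0 BR=0, R=5, W=1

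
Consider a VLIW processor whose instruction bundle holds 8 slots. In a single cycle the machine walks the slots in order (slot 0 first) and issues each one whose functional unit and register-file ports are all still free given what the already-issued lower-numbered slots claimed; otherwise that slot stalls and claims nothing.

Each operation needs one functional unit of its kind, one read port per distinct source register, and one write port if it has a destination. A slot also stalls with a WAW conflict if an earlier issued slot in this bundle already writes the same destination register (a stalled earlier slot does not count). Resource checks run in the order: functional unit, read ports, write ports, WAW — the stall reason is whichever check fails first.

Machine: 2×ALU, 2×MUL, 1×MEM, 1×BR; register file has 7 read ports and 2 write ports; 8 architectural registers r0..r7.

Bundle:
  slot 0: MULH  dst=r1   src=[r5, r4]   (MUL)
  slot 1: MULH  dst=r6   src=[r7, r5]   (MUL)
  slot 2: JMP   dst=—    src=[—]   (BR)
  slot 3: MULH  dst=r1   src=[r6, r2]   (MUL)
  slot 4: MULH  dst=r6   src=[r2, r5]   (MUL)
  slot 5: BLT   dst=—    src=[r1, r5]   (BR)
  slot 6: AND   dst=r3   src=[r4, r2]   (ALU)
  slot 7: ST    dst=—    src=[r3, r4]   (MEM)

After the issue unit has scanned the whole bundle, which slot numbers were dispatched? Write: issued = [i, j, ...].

[0] MUL needs rd=2 wr=1: ok; after: ALU=2 MUL=1 MEM=1 BR=1, R=5, W=1
[1] MUL needs rd=2 wr=1: ok; after: ALU=2 MUL=0 MEM=1 BR=1, R=3, W=0
[2] BR needs rd=0 wr=0: ok; after: ALU=2 MUL=0 MEM=1 BR=0, R=3, W=0
[3] MUL needs rd=2 wr=1: FU; after: ALU=2 MUL=0 MEM=1 BR=0, R=3, W=0
[4] MUL needs rd=2 wr=1: FU; after: ALU=2 MUL=0 MEM=1 BR=0, R=3, W=0
[5] BR needs rd=2 wr=0: FU; after: ALU=2 MUL=0 MEM=1 BR=0, R=3, W=0
[6] ALU needs rd=2 wr=1: WR_PORT; after: ALU=2 MUL=0 MEM=1 BR=0, R=3, W=0
[7] MEM needs rd=2 wr=0: ok; after: ALU=2 MUL=0 MEM=0 BR=0, R=1, W=0

issued = [0, 1, 2, 7]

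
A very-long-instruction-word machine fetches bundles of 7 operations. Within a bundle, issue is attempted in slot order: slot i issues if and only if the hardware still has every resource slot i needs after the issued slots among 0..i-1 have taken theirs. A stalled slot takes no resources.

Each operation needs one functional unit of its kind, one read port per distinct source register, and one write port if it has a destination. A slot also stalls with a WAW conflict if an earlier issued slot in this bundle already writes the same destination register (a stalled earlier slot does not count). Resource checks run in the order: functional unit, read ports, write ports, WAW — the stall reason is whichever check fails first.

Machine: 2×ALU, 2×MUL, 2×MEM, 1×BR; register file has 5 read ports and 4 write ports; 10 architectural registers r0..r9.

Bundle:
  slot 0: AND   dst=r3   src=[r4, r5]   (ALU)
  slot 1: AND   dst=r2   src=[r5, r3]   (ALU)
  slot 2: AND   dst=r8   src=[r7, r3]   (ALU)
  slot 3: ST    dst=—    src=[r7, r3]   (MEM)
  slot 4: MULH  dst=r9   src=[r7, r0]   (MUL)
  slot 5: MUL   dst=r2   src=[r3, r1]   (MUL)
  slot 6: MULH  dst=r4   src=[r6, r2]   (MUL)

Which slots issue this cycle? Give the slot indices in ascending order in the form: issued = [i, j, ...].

#0 ALU src=r4,r5 dispatched  <A:1 Mu:2 Ld:2 B:1 rd:3 wr:3>
#1 ALU src=r5,r3 dispatched  <A:0 Mu:2 Ld:2 B:1 rd:1 wr:2>
#2 ALU src=r7,r3 held:FU  <A:0 Mu:2 Ld:2 B:1 rd:1 wr:2>
#3 MEM src=r7,r3 held:RD_PORT  <A:0 Mu:2 Ld:2 B:1 rd:1 wr:2>
#4 MUL src=r7,r0 held:RD_PORT  <A:0 Mu:2 Ld:2 B:1 rd:1 wr:2>
#5 MUL src=r3,r1 held:RD_PORT  <A:0 Mu:2 Ld:2 B:1 rd:1 wr:2>
#6 MUL src=r6,r2 held:RD_PORT  <A:0 Mu:2 Ld:2 B:1 rd:1 wr:2>

issued = [0, 1]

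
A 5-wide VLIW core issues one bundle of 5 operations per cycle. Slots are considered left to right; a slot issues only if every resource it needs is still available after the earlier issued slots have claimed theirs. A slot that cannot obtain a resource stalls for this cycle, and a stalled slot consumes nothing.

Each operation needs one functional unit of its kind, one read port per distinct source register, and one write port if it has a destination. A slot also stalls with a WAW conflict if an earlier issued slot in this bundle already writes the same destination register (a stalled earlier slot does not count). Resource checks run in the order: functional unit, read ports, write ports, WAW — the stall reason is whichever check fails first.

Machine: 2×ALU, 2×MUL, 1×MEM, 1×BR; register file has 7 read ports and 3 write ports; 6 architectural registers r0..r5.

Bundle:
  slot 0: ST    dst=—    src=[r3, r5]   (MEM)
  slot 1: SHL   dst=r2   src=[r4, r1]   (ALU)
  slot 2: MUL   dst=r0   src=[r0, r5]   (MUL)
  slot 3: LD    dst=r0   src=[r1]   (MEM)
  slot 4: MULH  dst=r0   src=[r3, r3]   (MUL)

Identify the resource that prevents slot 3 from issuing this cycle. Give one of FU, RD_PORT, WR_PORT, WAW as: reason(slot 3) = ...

reason(slot 3) = FU

(0) want 1×MEM +2rd +0wr — yes → AL2|MU2|ME0|BR1|rd5|wr3
(1) want 1×ALU +2rd +1wr — yes → AL1|MU2|ME0|BR1|rd3|wr2
(2) want 1×MUL +2rd +1wr — yes → AL1|MU1|ME0|BR1|rd1|wr1
(3) want 1×MEM +1rd +1wr — FU → AL1|MU1|ME0|BR1|rd1|wr1
(4) want 1×MUL +1rd +1wr — WAW → AL1|MU1|ME0|BR1|rd1|wr1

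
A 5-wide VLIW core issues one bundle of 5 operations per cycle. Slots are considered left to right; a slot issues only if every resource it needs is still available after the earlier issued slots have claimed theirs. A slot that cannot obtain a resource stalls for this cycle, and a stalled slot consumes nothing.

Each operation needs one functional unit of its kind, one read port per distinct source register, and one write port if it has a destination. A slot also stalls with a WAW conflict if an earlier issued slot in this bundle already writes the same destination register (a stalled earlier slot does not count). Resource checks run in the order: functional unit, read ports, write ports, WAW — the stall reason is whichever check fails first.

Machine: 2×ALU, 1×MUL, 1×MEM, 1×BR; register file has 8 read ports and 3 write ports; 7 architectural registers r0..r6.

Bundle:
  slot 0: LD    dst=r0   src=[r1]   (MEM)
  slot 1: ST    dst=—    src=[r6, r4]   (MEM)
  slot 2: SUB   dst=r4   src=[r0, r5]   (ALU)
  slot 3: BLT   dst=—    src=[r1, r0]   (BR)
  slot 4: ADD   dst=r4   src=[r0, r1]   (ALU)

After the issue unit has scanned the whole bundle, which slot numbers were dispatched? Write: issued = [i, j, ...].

issued = [0, 2, 3]

  0. MEM→r0 ⇒ go  {2A/1Mu/0Ld/1B | 7r 2w}
  1. MEM ⇒ no(FU)  {2A/1Mu/0Ld/1B | 7r 2w}
  2. ALU→r4 ⇒ go  {1A/1Mu/0Ld/1B | 5r 1w}
  3. BR ⇒ go  {1A/1Mu/0Ld/0B | 3r 1w}
  4. ALU→r4 ⇒ no(WAW)  {1A/1Mu/0Ld/0B | 3r 1w}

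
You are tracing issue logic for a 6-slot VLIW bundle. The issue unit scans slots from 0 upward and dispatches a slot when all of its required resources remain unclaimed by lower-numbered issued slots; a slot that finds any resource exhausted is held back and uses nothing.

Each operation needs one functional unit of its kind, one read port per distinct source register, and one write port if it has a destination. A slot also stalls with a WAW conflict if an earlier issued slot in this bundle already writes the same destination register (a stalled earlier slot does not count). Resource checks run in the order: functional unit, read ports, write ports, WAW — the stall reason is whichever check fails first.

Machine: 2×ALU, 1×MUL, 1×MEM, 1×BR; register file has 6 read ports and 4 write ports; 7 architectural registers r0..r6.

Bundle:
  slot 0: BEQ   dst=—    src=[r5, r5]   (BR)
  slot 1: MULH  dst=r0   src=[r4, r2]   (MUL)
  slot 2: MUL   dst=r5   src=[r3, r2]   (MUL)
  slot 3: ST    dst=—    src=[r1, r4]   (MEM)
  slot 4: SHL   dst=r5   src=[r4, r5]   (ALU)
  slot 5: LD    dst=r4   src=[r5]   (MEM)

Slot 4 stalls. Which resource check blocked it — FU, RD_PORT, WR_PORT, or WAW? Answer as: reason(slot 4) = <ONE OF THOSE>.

reason(slot 4) = RD_PORT

[0] BR needs rd=1 wr=0: ok; after: ALU=2 MUL=1 MEM=1 BR=0, R=5, W=4
[1] MUL needs rd=2 wr=1: ok; after: ALU=2 MUL=0 MEM=1 BR=0, R=3, W=3
[2] MUL needs rd=2 wr=1: FU; after: ALU=2 MUL=0 MEM=1 BR=0, R=3, W=3
[3] MEM needs rd=2 wr=0: ok; after: ALU=2 MUL=0 MEM=0 BR=0, R=1, W=3
[4] ALU needs rd=2 wr=1: RD_PORT; after: ALU=2 MUL=0 MEM=0 BR=0, R=1, W=3
[5] MEM needs rd=1 wr=1: FU; after: ALU=2 MUL=0 MEM=0 BR=0, R=1, W=3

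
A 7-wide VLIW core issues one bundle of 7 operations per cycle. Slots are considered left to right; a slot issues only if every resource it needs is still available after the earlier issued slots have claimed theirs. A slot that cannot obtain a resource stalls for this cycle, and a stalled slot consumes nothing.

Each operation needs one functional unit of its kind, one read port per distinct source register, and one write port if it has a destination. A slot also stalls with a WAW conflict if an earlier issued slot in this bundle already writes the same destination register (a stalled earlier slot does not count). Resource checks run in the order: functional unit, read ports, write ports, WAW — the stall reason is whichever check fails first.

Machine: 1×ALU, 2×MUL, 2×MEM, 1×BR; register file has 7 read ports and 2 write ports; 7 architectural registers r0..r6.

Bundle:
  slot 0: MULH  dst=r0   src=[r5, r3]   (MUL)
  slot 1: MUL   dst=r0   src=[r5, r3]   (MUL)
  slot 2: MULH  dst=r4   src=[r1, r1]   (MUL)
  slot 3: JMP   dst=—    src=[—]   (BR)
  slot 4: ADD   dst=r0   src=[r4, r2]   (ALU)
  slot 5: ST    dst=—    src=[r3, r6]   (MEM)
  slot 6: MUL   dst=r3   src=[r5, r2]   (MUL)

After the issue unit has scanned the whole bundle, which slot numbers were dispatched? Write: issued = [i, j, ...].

issued = [0, 2, 3, 5]

[0] MUL needs rd=2 wr=1: ok; after: ALU=1 MUL=1 MEM=2 BR=1, R=5, W=1
[1] MUL needs rd=2 wr=1: WAW; after: ALU=1 MUL=1 MEM=2 BR=1, R=5, W=1
[2] MUL needs rd=1 wr=1: ok; after: ALU=1 MUL=0 MEM=2 BR=1, R=4, W=0
[3] BR needs rd=0 wr=0: ok; after: ALU=1 MUL=0 MEM=2 BR=0, R=4, W=0
[4] ALU needs rd=2 wr=1: WR_PORT; after: ALU=1 MUL=0 MEM=2 BR=0, R=4, W=0
[5] MEM needs rd=2 wr=0: ok; after: ALU=1 MUL=0 MEM=1 BR=0, R=2, W=0
[6] MUL needs rd=2 wr=1: FU; after: ALU=1 MUL=0 MEM=1 BR=0, R=2, W=0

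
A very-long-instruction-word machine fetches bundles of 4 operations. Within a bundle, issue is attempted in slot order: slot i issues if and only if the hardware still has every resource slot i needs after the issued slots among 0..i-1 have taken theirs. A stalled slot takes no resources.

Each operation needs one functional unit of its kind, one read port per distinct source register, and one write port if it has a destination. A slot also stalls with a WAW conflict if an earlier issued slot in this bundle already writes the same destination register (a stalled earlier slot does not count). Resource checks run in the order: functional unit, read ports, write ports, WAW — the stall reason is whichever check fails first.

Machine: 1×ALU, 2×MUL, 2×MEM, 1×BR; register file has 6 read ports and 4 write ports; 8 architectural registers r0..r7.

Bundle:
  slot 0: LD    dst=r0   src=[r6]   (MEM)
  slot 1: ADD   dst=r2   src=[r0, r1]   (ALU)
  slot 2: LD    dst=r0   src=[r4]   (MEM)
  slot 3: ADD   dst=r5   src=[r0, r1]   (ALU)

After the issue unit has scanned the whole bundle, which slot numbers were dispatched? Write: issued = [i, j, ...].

issued = [0, 1]

[0] MEM needs rd=1 wr=1: ok; after: ALU=1 MUL=2 MEM=1 BR=1, R=5, W=3
[1] ALU needs rd=2 wr=1: ok; after: ALU=0 MUL=2 MEM=1 BR=1, R=3, W=2
[2] MEM needs rd=1 wr=1: WAW; after: ALU=0 MUL=2 MEM=1 BR=1, R=3, W=2
[3] ALU needs rd=2 wr=1: FU; after: ALU=0 MUL=2 MEM=1 BR=1, R=3, W=2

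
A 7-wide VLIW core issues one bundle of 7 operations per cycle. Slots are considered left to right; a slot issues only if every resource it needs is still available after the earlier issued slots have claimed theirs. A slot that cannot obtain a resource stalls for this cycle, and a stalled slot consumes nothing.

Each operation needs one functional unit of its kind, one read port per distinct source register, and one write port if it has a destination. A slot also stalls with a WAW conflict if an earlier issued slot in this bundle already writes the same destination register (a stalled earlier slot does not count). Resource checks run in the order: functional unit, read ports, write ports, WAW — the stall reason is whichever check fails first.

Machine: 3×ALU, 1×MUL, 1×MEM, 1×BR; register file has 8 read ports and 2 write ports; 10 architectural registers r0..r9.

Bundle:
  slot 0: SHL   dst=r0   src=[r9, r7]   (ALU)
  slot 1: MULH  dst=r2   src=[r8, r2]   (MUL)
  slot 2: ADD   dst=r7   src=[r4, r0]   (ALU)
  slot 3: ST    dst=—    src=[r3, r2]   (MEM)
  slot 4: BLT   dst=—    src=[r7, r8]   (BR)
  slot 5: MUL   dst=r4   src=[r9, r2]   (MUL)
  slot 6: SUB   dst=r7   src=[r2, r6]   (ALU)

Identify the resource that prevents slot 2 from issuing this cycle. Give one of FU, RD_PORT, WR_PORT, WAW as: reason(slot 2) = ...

[0] ALU needs rd=2 wr=1: ok; after: ALU=2 MUL=1 MEM=1 BR=1, R=6, W=1
[1] MUL needs rd=2 wr=1: ok; after: ALU=2 MUL=0 MEM=1 BR=1, R=4, W=0
[2] ALU needs rd=2 wr=1: WR_PORT; after: ALU=2 MUL=0 MEM=1 BR=1, R=4, W=0
[3] MEM needs rd=2 wr=0: ok; after: ALU=2 MUL=0 MEM=0 BR=1, R=2, W=0
[4] BR needs rd=2 wr=0: ok; after: ALU=2 MUL=0 MEM=0 BR=0, R=0, W=0
[5] MUL needs rd=2 wr=1: FU; after: ALU=2 MUL=0 MEM=0 BR=0, R=0, W=0
[6] ALU needs rd=2 wr=1: RD_PORT; after: ALU=2 MUL=0 MEM=0 BR=0, R=0, W=0

reason(slot 2) = WR_PORT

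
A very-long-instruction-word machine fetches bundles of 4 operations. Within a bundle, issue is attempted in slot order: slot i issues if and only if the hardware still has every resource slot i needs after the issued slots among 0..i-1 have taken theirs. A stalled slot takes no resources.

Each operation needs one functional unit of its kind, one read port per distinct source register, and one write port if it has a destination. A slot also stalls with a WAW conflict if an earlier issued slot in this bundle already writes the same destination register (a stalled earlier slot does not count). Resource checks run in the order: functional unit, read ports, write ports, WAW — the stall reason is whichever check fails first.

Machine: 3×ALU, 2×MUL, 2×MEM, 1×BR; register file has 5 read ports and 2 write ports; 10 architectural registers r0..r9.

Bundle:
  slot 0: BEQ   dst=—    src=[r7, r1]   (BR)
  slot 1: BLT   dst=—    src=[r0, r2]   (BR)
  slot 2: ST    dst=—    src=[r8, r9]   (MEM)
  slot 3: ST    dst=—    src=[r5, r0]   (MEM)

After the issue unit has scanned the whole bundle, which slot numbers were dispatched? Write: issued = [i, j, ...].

[0] BR needs rd=2 wr=0: ok; after: ALU=3 MUL=2 MEM=2 BR=0, R=3, W=2
[1] BR needs rd=2 wr=0: FU; after: ALU=3 MUL=2 MEM=2 BR=0, R=3, W=2
[2] MEM needs rd=2 wr=0: ok; after: ALU=3 MUL=2 MEM=1 BR=0, R=1, W=2
[3] MEM needs rd=2 wr=0: RD_PORT; after: ALU=3 MUL=2 MEM=1 BR=0, R=1, W=2

issued = [0, 2]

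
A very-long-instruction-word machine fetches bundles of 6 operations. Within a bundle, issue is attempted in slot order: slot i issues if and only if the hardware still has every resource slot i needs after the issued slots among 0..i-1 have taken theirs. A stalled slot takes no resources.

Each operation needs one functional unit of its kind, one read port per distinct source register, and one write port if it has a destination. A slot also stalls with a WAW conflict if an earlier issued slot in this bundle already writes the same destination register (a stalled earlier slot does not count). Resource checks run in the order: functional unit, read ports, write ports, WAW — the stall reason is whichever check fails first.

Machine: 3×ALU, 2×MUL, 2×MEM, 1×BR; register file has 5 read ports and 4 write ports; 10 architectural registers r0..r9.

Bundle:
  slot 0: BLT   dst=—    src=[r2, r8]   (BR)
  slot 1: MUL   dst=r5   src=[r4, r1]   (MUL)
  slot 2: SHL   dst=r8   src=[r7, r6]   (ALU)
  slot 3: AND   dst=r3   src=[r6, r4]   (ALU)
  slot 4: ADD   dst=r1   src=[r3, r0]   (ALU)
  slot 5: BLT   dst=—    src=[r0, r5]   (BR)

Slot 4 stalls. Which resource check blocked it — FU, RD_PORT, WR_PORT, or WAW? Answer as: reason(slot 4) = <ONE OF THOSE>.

reason(slot 4) = RD_PORT

#0 BR src=r2,r8 dispatched  <A:3 Mu:2 Ld:2 B:0 rd:3 wr:4>
#1 MUL src=r4,r1 dispatched  <A:3 Mu:1 Ld:2 B:0 rd:1 wr:3>
#2 ALU src=r7,r6 held:RD_PORT  <A:3 Mu:1 Ld:2 B:0 rd:1 wr:3>
#3 ALU src=r6,r4 held:RD_PORT  <A:3 Mu:1 Ld:2 B:0 rd:1 wr:3>
#4 ALU src=r3,r0 held:RD_PORT  <A:3 Mu:1 Ld:2 B:0 rd:1 wr:3>
#5 BR src=r0,r5 held:FU  <A:3 Mu:1 Ld:2 B:0 rd:1 wr:3>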